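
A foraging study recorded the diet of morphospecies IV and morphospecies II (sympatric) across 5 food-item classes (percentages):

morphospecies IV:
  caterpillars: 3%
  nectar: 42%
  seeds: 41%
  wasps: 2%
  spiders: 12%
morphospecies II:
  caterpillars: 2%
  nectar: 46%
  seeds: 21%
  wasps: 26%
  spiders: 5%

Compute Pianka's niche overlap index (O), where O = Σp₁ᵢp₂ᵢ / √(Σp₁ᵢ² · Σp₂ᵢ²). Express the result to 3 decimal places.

Convert percentages to proportions (divide by 100).
Σ p₁ᵢp₂ᵢ = 0.0006 + 0.1932 + 0.0861 + 0.0052 + 0.0060 = 0.2911
Σp_1ᵢ² = 0.03² + 0.42² + 0.41² + 0.02² + 0.12² = 0.0009 + 0.1764 + 0.1681 + 0.0004 + 0.0144 = 0.3602
Σp_2ᵢ² = 0.02² + 0.46² + 0.21² + 0.26² + 0.05² = 0.0004 + 0.2116 + 0.0441 + 0.0676 + 0.0025 = 0.3262
O = 0.2911 / √(0.3602 × 0.3262) = 0.2911 / 0.342779 = 0.84924

0.849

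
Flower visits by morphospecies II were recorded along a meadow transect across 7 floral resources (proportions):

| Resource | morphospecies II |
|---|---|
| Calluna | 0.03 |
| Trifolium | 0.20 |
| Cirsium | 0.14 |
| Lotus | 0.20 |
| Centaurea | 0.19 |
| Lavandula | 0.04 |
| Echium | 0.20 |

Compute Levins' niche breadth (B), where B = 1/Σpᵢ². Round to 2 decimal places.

Σpᵢ² = 0.03² + 0.20² + 0.14² + 0.20² + 0.19² + 0.04² + 0.20² = 0.0009 + 0.0400 + 0.0196 + 0.0400 + 0.0361 + 0.0016 + 0.0400 = 0.1782
B = 1 / 0.1782 = 5.6117

5.61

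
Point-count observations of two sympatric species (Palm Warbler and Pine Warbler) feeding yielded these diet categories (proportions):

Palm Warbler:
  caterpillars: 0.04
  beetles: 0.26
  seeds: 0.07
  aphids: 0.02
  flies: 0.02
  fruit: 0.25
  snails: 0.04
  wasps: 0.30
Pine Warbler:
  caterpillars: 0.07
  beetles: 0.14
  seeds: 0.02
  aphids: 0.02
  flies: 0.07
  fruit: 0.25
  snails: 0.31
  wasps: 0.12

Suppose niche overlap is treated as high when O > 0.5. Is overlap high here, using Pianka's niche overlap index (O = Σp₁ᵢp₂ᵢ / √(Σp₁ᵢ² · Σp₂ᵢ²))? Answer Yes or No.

Yes

Σ p₁ᵢp₂ᵢ = 0.0028 + 0.0364 + 0.0014 + 0.0004 + 0.0014 + 0.0625 + 0.0124 + 0.0360 = 0.1533
Σp_1ᵢ² = 0.04² + 0.26² + 0.07² + 0.02² + 0.02² + 0.25² + 0.04² + 0.30² = 0.0016 + 0.0676 + 0.0049 + 0.0004 + 0.0004 + 0.0625 + 0.0016 + 0.0900 = 0.2290
Σp_2ᵢ² = 0.07² + 0.14² + 0.02² + 0.02² + 0.07² + 0.25² + 0.31² + 0.12² = 0.0049 + 0.0196 + 0.0004 + 0.0004 + 0.0049 + 0.0625 + 0.0961 + 0.0144 = 0.2032
O = 0.1533 / √(0.2290 × 0.2032) = 0.1533 / 0.21571 = 0.7107
O = 0.7107 > 0.5 → Yes.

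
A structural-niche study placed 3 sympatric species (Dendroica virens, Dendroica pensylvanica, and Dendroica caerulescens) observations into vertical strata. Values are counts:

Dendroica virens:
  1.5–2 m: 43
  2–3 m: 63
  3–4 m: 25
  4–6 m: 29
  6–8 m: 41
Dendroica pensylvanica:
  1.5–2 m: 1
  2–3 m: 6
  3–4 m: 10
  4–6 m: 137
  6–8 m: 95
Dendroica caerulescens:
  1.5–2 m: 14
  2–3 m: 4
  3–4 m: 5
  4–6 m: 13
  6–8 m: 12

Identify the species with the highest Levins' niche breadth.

Dendroica virens

Proportions for Dendroica virens (n=201): 43/201=0.2139, 63/201=0.3134, 25/201=0.1244, 29/201=0.1443, 41/201=0.2040
Proportions for Dendroica pensylvanica (n=249): 1/249=0.0040, 6/249=0.0241, 10/249=0.0402, 137/249=0.5502, 95/249=0.3815
Proportions for Dendroica caerulescens (n=48): 14/48=0.2917, 4/48=0.0833, 5/48=0.1042, 13/48=0.2708, 12/48=0.2500
Σp_vireᵢ² = 0.2139² + 0.3134² + 0.1244² + 0.1443² + 0.2040² = 0.045753 + 0.098220 + 0.015475 + 0.020822 + 0.041616 = 0.221886
B_vire = 1 / 0.221886 = 4.5068
Σp_pensᵢ² = 0.0040² + 0.0241² + 0.0402² + 0.5502² + 0.3815² = 0.000016 + 0.000581 + 0.001616 + 0.302720 + 0.145542 = 0.450475
B_pens = 1 / 0.450475 = 2.2199
Σp_caerᵢ² = 0.2917² + 0.0833² + 0.1042² + 0.2708² + 0.2500² = 0.085089 + 0.006939 + 0.010858 + 0.073333 + 0.062500 = 0.238719
B_caer = 1 / 0.238719 = 4.1890
Highest B → broadest niche (most generalist): Dendroica virens (B = 4.51).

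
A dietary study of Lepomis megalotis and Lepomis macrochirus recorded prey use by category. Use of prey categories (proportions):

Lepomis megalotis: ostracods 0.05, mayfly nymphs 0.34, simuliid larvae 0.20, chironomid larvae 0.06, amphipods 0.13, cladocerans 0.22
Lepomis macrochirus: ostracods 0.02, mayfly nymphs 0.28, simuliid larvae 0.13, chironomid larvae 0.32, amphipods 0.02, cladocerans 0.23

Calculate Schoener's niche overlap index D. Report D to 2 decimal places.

Σ|p₁ᵢ − p₂ᵢ| = 0.03 + 0.06 + 0.07 + 0.26 + 0.11 + 0.01 = 0.54
D = 1 − ½ × 0.54 = 1 − 0.270 = 0.7300

0.73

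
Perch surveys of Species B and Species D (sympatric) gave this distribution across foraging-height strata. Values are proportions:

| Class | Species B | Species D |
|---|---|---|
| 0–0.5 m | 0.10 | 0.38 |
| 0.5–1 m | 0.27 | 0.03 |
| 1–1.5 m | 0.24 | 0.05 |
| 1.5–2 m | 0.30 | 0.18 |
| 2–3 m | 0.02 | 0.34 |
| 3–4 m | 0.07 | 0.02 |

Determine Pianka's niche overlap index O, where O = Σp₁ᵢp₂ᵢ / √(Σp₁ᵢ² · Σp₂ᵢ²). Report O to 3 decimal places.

0.455

Σ p₁ᵢp₂ᵢ = 0.0380 + 0.0081 + 0.0120 + 0.0540 + 0.0068 + 0.0014 = 0.1203
Σp_1ᵢ² = 0.10² + 0.27² + 0.24² + 0.30² + 0.02² + 0.07² = 0.0100 + 0.0729 + 0.0576 + 0.0900 + 0.0004 + 0.0049 = 0.2358
Σp_2ᵢ² = 0.38² + 0.03² + 0.05² + 0.18² + 0.34² + 0.02² = 0.1444 + 0.0009 + 0.0025 + 0.0324 + 0.1156 + 0.0004 = 0.2962
O = 0.1203 / √(0.2358 × 0.2962) = 0.1203 / 0.264280 = 0.45520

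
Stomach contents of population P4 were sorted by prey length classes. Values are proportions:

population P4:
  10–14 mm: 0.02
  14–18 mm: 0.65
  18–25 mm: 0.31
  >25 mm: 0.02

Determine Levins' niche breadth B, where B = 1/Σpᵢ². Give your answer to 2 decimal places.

Σpᵢ² = 0.02² + 0.65² + 0.31² + 0.02² = 0.0004 + 0.4225 + 0.0961 + 0.0004 = 0.5194
B = 1 / 0.5194 = 1.9253

1.93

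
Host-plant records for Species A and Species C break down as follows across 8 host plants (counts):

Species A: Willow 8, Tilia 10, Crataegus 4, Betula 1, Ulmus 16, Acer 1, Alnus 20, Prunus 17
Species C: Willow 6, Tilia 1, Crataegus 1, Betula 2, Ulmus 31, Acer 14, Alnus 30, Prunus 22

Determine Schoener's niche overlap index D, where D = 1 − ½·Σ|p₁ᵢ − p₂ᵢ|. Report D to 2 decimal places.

0.77

Proportions for Species A (n=77): 8/77=0.1039, 10/77=0.1299, 4/77=0.0519, 1/77=0.0130, 16/77=0.2078, 1/77=0.0130, 20/77=0.2597, 17/77=0.2208
Proportions for Species C (n=107): 6/107=0.0561, 1/107=0.0093, 1/107=0.0093, 2/107=0.0187, 31/107=0.2897, 14/107=0.1308, 30/107=0.2804, 22/107=0.2056
Σ|p₁ᵢ − p₂ᵢ| = 0.0478 + 0.1206 + 0.0426 + 0.0057 + 0.0819 + 0.1178 + 0.0207 + 0.0152 = 0.4523
D = 1 − ½ × 0.4523 = 1 − 0.22615 = 0.77385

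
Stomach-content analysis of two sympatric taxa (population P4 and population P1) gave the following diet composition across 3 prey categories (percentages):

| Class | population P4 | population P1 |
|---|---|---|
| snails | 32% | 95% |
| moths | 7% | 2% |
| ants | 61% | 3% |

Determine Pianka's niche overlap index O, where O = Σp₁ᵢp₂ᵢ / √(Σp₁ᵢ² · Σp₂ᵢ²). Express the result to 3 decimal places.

Convert percentages to proportions (divide by 100).
Σ p₁ᵢp₂ᵢ = 0.3040 + 0.0014 + 0.0183 = 0.3237
Σp_1ᵢ² = 0.32² + 0.07² + 0.61² = 0.1024 + 0.0049 + 0.3721 = 0.4794
Σp_2ᵢ² = 0.95² + 0.02² + 0.03² = 0.9025 + 0.0004 + 0.0009 = 0.9038
O = 0.3237 / √(0.4794 × 0.9038) = 0.3237 / 0.658241 = 0.49177

0.492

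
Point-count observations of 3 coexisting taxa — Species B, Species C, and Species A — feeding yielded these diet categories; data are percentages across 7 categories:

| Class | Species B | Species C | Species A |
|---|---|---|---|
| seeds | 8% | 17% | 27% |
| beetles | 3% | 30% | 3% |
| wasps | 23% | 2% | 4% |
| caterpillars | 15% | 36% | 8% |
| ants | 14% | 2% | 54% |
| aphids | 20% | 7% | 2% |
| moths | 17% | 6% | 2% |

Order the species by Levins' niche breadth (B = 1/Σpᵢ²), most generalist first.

Species B > Species C > Species A

Convert percentages to proportions (divide by 100).
Σp_Bᵢ² = 0.08² + 0.03² + 0.23² + 0.15² + 0.14² + 0.20² + 0.17² = 0.0064 + 0.0009 + 0.0529 + 0.0225 + 0.0196 + 0.0400 + 0.0289 = 0.1712
B_B = 1 / 0.1712 = 5.8411
Σp_Cᵢ² = 0.17² + 0.30² + 0.02² + 0.36² + 0.02² + 0.07² + 0.06² = 0.0289 + 0.0900 + 0.0004 + 0.1296 + 0.0004 + 0.0049 + 0.0036 = 0.2578
B_C = 1 / 0.2578 = 3.8790
Σp_Aᵢ² = 0.27² + 0.03² + 0.04² + 0.08² + 0.54² + 0.02² + 0.02² = 0.0729 + 0.0009 + 0.0016 + 0.0064 + 0.2916 + 0.0004 + 0.0004 = 0.3742
B_A = 1 / 0.3742 = 2.6724
Ranking by B (broadest → narrowest): Species B (5.84) > Species C (3.88) > Species A (2.67)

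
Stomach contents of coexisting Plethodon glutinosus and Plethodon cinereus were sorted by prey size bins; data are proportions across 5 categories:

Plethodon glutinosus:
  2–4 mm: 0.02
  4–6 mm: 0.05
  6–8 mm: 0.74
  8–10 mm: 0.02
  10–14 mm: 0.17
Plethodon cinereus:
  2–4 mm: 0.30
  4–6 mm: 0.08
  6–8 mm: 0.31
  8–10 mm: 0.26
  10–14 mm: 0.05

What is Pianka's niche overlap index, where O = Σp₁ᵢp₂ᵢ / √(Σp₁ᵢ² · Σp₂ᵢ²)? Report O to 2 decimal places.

0.65

Σ p₁ᵢp₂ᵢ = 0.0060 + 0.0040 + 0.2294 + 0.0052 + 0.0085 = 0.2531
Σp_1ᵢ² = 0.02² + 0.05² + 0.74² + 0.02² + 0.17² = 0.0004 + 0.0025 + 0.5476 + 0.0004 + 0.0289 = 0.5798
Σp_2ᵢ² = 0.30² + 0.08² + 0.31² + 0.26² + 0.05² = 0.0900 + 0.0064 + 0.0961 + 0.0676 + 0.0025 = 0.2626
O = 0.2531 / √(0.5798 × 0.2626) = 0.2531 / 0.39020 = 0.6486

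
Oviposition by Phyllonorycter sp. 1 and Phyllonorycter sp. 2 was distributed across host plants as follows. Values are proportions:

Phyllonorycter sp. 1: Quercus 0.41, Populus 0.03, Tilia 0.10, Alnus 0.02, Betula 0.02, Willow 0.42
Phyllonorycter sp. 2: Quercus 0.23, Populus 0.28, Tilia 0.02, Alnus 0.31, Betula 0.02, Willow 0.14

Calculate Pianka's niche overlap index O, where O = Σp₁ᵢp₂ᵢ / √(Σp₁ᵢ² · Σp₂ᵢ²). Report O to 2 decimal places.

Σ p₁ᵢp₂ᵢ = 0.0943 + 0.0084 + 0.0020 + 0.0062 + 0.0004 + 0.0588 = 0.1701
Σp_1ᵢ² = 0.41² + 0.03² + 0.10² + 0.02² + 0.02² + 0.42² = 0.1681 + 0.0009 + 0.0100 + 0.0004 + 0.0004 + 0.1764 = 0.3562
Σp_2ᵢ² = 0.23² + 0.28² + 0.02² + 0.31² + 0.02² + 0.14² = 0.0529 + 0.0784 + 0.0004 + 0.0961 + 0.0004 + 0.0196 = 0.2478
O = 0.1701 / √(0.3562 × 0.2478) = 0.1701 / 0.29710 = 0.5725

0.57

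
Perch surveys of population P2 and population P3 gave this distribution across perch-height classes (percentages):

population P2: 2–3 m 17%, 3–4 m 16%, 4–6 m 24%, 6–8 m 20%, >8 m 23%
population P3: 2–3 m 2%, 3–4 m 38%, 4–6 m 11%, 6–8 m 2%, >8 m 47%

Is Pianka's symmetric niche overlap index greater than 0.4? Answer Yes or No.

Convert percentages to proportions (divide by 100).
Σ p₁ᵢp₂ᵢ = 0.0034 + 0.0608 + 0.0264 + 0.0040 + 0.1081 = 0.2027
Σp_1ᵢ² = 0.17² + 0.16² + 0.24² + 0.20² + 0.23² = 0.0289 + 0.0256 + 0.0576 + 0.0400 + 0.0529 = 0.2050
Σp_2ᵢ² = 0.02² + 0.38² + 0.11² + 0.02² + 0.47² = 0.0004 + 0.1444 + 0.0121 + 0.0004 + 0.2209 = 0.3782
O = 0.2027 / √(0.2050 × 0.3782) = 0.2027 / 0.27844 = 0.7280
O = 0.7280 > 0.4 → Yes.

Yes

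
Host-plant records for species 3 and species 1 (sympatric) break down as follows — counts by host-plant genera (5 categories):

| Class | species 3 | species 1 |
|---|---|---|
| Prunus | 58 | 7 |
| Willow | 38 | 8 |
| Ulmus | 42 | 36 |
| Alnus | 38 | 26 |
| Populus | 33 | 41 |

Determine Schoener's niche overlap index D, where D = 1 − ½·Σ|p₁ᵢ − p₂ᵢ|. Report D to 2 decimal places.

Proportions for species 3 (n=209): 58/209=0.2775, 38/209=0.1818, 42/209=0.2010, 38/209=0.1818, 33/209=0.1579
Proportions for species 1 (n=118): 7/118=0.0593, 8/118=0.0678, 36/118=0.3051, 26/118=0.2203, 41/118=0.3475
Σ|p₁ᵢ − p₂ᵢ| = 0.2182 + 0.1140 + 0.1041 + 0.0385 + 0.1896 = 0.6644
D = 1 − ½ × 0.6644 = 1 − 0.33220 = 0.66780

0.67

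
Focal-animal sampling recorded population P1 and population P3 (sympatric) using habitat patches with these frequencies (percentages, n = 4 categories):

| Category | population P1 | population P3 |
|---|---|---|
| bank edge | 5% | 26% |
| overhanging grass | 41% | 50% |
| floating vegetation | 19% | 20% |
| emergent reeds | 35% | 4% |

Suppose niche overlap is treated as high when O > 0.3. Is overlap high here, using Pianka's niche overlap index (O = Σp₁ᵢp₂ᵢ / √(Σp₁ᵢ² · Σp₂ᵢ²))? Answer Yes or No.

Yes

Convert percentages to proportions (divide by 100).
Σ p₁ᵢp₂ᵢ = 0.0130 + 0.2050 + 0.0380 + 0.0140 = 0.2700
Σp_1ᵢ² = 0.05² + 0.41² + 0.19² + 0.35² = 0.0025 + 0.1681 + 0.0361 + 0.1225 = 0.3292
Σp_2ᵢ² = 0.26² + 0.50² + 0.20² + 0.04² = 0.0676 + 0.2500 + 0.0400 + 0.0016 = 0.3592
O = 0.2700 / √(0.3292 × 0.3592) = 0.2700 / 0.34387 = 0.7852
O = 0.7852 > 0.3 → Yes.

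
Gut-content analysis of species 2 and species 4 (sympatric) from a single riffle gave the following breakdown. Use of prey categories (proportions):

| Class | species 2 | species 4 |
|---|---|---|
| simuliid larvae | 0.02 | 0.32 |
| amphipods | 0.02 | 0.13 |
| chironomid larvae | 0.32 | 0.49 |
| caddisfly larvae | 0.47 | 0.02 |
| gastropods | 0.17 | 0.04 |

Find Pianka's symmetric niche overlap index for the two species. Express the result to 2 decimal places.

0.51

Σ p₁ᵢp₂ᵢ = 0.0064 + 0.0026 + 0.1568 + 0.0094 + 0.0068 = 0.1820
Σp_1ᵢ² = 0.02² + 0.02² + 0.32² + 0.47² + 0.17² = 0.0004 + 0.0004 + 0.1024 + 0.2209 + 0.0289 = 0.3530
Σp_2ᵢ² = 0.32² + 0.13² + 0.49² + 0.02² + 0.04² = 0.1024 + 0.0169 + 0.2401 + 0.0004 + 0.0016 = 0.3614
O = 0.1820 / √(0.3530 × 0.3614) = 0.1820 / 0.35718 = 0.5095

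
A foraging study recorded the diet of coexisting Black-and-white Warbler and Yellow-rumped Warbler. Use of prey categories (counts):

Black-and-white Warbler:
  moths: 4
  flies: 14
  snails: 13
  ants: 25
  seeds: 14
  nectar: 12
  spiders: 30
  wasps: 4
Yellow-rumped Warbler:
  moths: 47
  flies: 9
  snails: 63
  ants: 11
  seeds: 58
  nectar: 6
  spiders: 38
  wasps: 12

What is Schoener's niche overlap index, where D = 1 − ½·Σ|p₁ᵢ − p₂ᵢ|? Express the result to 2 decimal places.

0.56

Proportions for Black-and-white Warbler (n=116): 4/116=0.0345, 14/116=0.1207, 13/116=0.1121, 25/116=0.2155, 14/116=0.1207, 12/116=0.1034, 30/116=0.2586, 4/116=0.0345
Proportions for Yellow-rumped Warbler (n=244): 47/244=0.1926, 9/244=0.0369, 63/244=0.2582, 11/244=0.0451, 58/244=0.2377, 6/244=0.0246, 38/244=0.1557, 12/244=0.0492
Σ|p₁ᵢ − p₂ᵢ| = 0.1581 + 0.0838 + 0.1461 + 0.1704 + 0.1170 + 0.0788 + 0.1029 + 0.0147 = 0.8718
D = 1 − ½ × 0.8718 = 1 − 0.43590 = 0.56410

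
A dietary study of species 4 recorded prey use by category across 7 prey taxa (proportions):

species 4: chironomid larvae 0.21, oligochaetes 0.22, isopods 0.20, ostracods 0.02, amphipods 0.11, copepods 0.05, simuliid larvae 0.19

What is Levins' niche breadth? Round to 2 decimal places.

Σpᵢ² = 0.21² + 0.22² + 0.20² + 0.02² + 0.11² + 0.05² + 0.19² = 0.0441 + 0.0484 + 0.0400 + 0.0004 + 0.0121 + 0.0025 + 0.0361 = 0.1836
B = 1 / 0.1836 = 5.4466

5.45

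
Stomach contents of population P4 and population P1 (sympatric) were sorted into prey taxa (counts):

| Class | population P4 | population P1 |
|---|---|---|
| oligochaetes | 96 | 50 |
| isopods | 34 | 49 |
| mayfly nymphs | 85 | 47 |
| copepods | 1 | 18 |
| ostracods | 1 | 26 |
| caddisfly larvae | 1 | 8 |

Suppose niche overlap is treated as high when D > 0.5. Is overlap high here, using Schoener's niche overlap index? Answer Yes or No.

Proportions for population P4 (n=218): 96/218=0.4404, 34/218=0.1560, 85/218=0.3899, 1/218=0.0046, 1/218=0.0046, 1/218=0.0046
Proportions for population P1 (n=198): 50/198=0.2525, 49/198=0.2475, 47/198=0.2374, 18/198=0.0909, 26/198=0.1313, 8/198=0.0404
Σ|p₁ᵢ − p₂ᵢ| = 0.1879 + 0.0915 + 0.1525 + 0.0863 + 0.1267 + 0.0358 = 0.6807
D = 1 − ½ × 0.6807 = 1 − 0.34035 = 0.65965
D = 0.65965 > 0.5 → Yes.

Yes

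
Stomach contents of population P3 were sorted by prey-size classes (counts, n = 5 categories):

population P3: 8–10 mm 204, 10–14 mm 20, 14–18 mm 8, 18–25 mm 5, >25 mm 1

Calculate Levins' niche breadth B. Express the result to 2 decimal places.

1.35

Proportions for population P3 (n=238): 204/238=0.8571, 20/238=0.0840, 8/238=0.0336, 5/238=0.0210, 1/238=0.0042
Σpᵢ² = 0.8571² + 0.0840² + 0.0336² + 0.0210² + 0.0042² = 0.734620 + 0.007056 + 0.001129 + 0.000441 + 0.000018 = 0.743264
B = 1 / 0.743264 = 1.3454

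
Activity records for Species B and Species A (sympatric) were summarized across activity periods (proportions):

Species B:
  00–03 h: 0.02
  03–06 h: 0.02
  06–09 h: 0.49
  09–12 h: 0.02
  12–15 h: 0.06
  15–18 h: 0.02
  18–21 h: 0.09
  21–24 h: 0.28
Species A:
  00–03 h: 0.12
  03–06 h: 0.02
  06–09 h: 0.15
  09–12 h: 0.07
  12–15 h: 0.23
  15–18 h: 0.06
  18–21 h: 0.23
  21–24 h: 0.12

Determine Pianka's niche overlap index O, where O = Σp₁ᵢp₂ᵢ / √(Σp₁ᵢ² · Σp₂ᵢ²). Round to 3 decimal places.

Σ p₁ᵢp₂ᵢ = 0.0024 + 0.0004 + 0.0735 + 0.0014 + 0.0138 + 0.0012 + 0.0207 + 0.0336 = 0.1470
Σp_1ᵢ² = 0.02² + 0.02² + 0.49² + 0.02² + 0.06² + 0.02² + 0.09² + 0.28² = 0.0004 + 0.0004 + 0.2401 + 0.0004 + 0.0036 + 0.0004 + 0.0081 + 0.0784 = 0.3318
Σp_2ᵢ² = 0.12² + 0.02² + 0.15² + 0.07² + 0.23² + 0.06² + 0.23² + 0.12² = 0.0144 + 0.0004 + 0.0225 + 0.0049 + 0.0529 + 0.0036 + 0.0529 + 0.0144 = 0.1660
O = 0.1470 / √(0.3318 × 0.1660) = 0.1470 / 0.234689 = 0.62636

0.626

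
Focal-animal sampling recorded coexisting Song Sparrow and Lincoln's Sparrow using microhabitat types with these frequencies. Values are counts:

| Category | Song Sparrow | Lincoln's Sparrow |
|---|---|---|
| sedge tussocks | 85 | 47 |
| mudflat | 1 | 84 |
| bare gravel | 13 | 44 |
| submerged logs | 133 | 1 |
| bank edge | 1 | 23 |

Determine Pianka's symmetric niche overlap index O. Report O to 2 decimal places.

Proportions for Song Sparrow (n=233): 85/233=0.3648, 1/233=0.0043, 13/233=0.0558, 133/233=0.5708, 1/233=0.0043
Proportions for Lincoln's Sparrow (n=199): 47/199=0.2362, 84/199=0.4221, 44/199=0.2211, 1/199=0.0050, 23/199=0.1156
Σ p₁ᵢp₂ᵢ = 0.086166 + 0.001815 + 0.012337 + 0.002854 + 0.000497 = 0.103669
Σp_1ᵢ² = 0.3648² + 0.0043² + 0.0558² + 0.5708² + 0.0043² = 0.133079 + 0.000018 + 0.003114 + 0.325813 + 0.000018 = 0.462042
Σp_2ᵢ² = 0.2362² + 0.4221² + 0.2211² + 0.0050² + 0.1156² = 0.055790 + 0.178168 + 0.048885 + 0.000025 + 0.013363 = 0.296231
O = 0.103669 / √(0.462042 × 0.296231) = 0.103669 / 0.3699610 = 0.2802

0.28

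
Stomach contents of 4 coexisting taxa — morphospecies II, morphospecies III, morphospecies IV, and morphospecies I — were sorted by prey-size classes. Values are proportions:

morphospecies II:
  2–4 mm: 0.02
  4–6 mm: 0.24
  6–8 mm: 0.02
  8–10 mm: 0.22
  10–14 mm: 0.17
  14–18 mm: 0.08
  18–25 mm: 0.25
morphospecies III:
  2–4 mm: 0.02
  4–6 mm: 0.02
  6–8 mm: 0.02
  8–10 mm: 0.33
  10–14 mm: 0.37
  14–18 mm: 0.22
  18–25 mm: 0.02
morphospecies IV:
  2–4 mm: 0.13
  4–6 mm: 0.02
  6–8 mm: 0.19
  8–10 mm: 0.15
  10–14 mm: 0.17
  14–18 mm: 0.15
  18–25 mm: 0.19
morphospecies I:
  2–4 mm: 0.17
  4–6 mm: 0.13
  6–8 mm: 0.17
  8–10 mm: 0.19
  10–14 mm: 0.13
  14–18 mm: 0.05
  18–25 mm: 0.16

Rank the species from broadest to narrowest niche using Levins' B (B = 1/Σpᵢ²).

morphospecies I > morphospecies IV > morphospecies II > morphospecies III

Σp_IIᵢ² = 0.02² + 0.24² + 0.02² + 0.22² + 0.17² + 0.08² + 0.25² = 0.0004 + 0.0576 + 0.0004 + 0.0484 + 0.0289 + 0.0064 + 0.0625 = 0.2046
B_II = 1 / 0.2046 = 4.8876
Σp_IIIᵢ² = 0.02² + 0.02² + 0.02² + 0.33² + 0.37² + 0.22² + 0.02² = 0.0004 + 0.0004 + 0.0004 + 0.1089 + 0.1369 + 0.0484 + 0.0004 = 0.2958
B_III = 1 / 0.2958 = 3.3807
Σp_IVᵢ² = 0.13² + 0.02² + 0.19² + 0.15² + 0.17² + 0.15² + 0.19² = 0.0169 + 0.0004 + 0.0361 + 0.0225 + 0.0289 + 0.0225 + 0.0361 = 0.1634
B_IV = 1 / 0.1634 = 6.1200
Σp_Iᵢ² = 0.17² + 0.13² + 0.17² + 0.19² + 0.13² + 0.05² + 0.16² = 0.0289 + 0.0169 + 0.0289 + 0.0361 + 0.0169 + 0.0025 + 0.0256 = 0.1558
B_I = 1 / 0.1558 = 6.4185
Ranking by B (broadest → narrowest): morphospecies I (6.42) > morphospecies IV (6.12) > morphospecies II (4.89) > morphospecies III (3.38)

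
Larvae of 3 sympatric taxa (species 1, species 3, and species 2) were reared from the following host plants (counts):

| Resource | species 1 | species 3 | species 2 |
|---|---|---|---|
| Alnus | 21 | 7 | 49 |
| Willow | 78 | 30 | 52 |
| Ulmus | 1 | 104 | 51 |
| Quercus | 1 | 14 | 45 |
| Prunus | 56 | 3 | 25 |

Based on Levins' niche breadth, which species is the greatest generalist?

species 2

Proportions for species 1 (n=157): 21/157=0.1338, 78/157=0.4968, 1/157=0.0064, 1/157=0.0064, 56/157=0.3567
Proportions for species 3 (n=158): 7/158=0.0443, 30/158=0.1899, 104/158=0.6582, 14/158=0.0886, 3/158=0.0190
Proportions for species 2 (n=222): 49/222=0.2207, 52/222=0.2342, 51/222=0.2297, 45/222=0.2027, 25/222=0.1126
Σp_1ᵢ² = 0.1338² + 0.4968² + 0.0064² + 0.0064² + 0.3567² = 0.017902 + 0.246810 + 0.000041 + 0.000041 + 0.127235 = 0.392029
B_1 = 1 / 0.392029 = 2.5508
Σp_3ᵢ² = 0.0443² + 0.1899² + 0.6582² + 0.0886² + 0.0190² = 0.001962 + 0.036062 + 0.433227 + 0.007850 + 0.000361 = 0.479462
B_3 = 1 / 0.479462 = 2.0857
Σp_2ᵢ² = 0.2207² + 0.2342² + 0.2297² + 0.2027² + 0.1126² = 0.048708 + 0.054850 + 0.052762 + 0.041087 + 0.012679 = 0.210086
B_2 = 1 / 0.210086 = 4.7600
Highest B → broadest niche (most generalist): species 2 (B = 4.76).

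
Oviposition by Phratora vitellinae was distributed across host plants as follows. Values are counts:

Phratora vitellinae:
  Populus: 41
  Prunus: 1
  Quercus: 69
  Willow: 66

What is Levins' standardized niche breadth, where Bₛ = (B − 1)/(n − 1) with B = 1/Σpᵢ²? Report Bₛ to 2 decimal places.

0.63

Proportions for Phratora vitellinae (n=177): 41/177=0.2316, 1/177=0.0056, 69/177=0.3898, 66/177=0.3729
Σpᵢ² = 0.2316² + 0.0056² + 0.3898² + 0.3729² = 0.053639 + 0.000031 + 0.151944 + 0.139054 = 0.344668
B = 1 / 0.344668 = 2.9013
Bₛ = (B − 1)/(n − 1) = (2.9013 − 1)/(4 − 1) = 1.9013/3 = 0.6338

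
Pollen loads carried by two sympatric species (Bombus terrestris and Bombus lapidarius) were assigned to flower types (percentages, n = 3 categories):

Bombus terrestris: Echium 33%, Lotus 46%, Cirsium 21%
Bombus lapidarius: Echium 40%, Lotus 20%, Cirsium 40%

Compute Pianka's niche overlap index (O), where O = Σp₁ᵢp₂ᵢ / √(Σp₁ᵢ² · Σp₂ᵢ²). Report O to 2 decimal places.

Convert percentages to proportions (divide by 100).
Σ p₁ᵢp₂ᵢ = 0.1320 + 0.0920 + 0.0840 = 0.3080
Σp_1ᵢ² = 0.33² + 0.46² + 0.21² = 0.1089 + 0.2116 + 0.0441 = 0.3646
Σp_2ᵢ² = 0.40² + 0.20² + 0.40² = 0.1600 + 0.0400 + 0.1600 = 0.3600
O = 0.3080 / √(0.3646 × 0.3600) = 0.3080 / 0.36229 = 0.8501

0.85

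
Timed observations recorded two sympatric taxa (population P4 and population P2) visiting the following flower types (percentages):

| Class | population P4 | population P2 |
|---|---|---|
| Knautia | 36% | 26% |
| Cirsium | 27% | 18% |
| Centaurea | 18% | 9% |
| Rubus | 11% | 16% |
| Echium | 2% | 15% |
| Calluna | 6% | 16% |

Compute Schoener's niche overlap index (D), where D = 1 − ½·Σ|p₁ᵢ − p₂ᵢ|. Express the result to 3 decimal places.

Convert percentages to proportions (divide by 100).
Σ|p₁ᵢ − p₂ᵢ| = 0.10 + 0.09 + 0.09 + 0.05 + 0.13 + 0.10 = 0.56
D = 1 − ½ × 0.56 = 1 − 0.280 = 0.72000

0.720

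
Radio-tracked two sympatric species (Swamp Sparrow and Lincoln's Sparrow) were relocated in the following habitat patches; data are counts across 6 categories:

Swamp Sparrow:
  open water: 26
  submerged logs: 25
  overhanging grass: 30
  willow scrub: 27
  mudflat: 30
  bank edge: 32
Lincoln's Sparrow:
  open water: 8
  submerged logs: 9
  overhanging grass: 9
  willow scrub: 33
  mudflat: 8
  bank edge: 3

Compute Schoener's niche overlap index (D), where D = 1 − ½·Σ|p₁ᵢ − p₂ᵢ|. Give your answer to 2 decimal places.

Proportions for Swamp Sparrow (n=170): 26/170=0.1529, 25/170=0.1471, 30/170=0.1765, 27/170=0.1588, 30/170=0.1765, 32/170=0.1882
Proportions for Lincoln's Sparrow (n=70): 8/70=0.1143, 9/70=0.1286, 9/70=0.1286, 33/70=0.4714, 8/70=0.1143, 3/70=0.0429
Σ|p₁ᵢ − p₂ᵢ| = 0.0386 + 0.0185 + 0.0479 + 0.3126 + 0.0622 + 0.1453 = 0.6251
D = 1 − ½ × 0.6251 = 1 − 0.31255 = 0.68745

0.69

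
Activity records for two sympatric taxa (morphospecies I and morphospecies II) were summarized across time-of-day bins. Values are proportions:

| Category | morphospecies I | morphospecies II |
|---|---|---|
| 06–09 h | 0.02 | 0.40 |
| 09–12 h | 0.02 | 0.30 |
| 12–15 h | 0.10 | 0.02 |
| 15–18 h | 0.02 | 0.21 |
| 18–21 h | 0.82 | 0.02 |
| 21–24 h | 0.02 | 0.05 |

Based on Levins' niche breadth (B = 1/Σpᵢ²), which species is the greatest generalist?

morphospecies II

Σp_Iᵢ² = 0.02² + 0.02² + 0.10² + 0.02² + 0.82² + 0.02² = 0.0004 + 0.0004 + 0.0100 + 0.0004 + 0.6724 + 0.0004 = 0.6840
B_I = 1 / 0.6840 = 1.4620
Σp_IIᵢ² = 0.40² + 0.30² + 0.02² + 0.21² + 0.02² + 0.05² = 0.1600 + 0.0900 + 0.0004 + 0.0441 + 0.0004 + 0.0025 = 0.2974
B_II = 1 / 0.2974 = 3.3625
Highest B → broadest niche (most generalist): morphospecies II (B = 3.36).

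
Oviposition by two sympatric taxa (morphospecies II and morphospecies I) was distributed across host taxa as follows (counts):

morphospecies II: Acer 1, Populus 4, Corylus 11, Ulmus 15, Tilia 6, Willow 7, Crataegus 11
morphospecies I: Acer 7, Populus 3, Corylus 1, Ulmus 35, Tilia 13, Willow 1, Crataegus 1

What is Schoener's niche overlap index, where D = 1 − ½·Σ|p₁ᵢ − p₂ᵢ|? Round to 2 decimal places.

Proportions for morphospecies II (n=55): 1/55=0.0182, 4/55=0.0727, 11/55=0.2000, 15/55=0.2727, 6/55=0.1091, 7/55=0.1273, 11/55=0.2000
Proportions for morphospecies I (n=61): 7/61=0.1148, 3/61=0.0492, 1/61=0.0164, 35/61=0.5738, 13/61=0.2131, 1/61=0.0164, 1/61=0.0164
Σ|p₁ᵢ − p₂ᵢ| = 0.0966 + 0.0235 + 0.1836 + 0.3011 + 0.1040 + 0.1109 + 0.1836 = 1.0033
D = 1 − ½ × 1.0033 = 1 − 0.50165 = 0.49835

0.50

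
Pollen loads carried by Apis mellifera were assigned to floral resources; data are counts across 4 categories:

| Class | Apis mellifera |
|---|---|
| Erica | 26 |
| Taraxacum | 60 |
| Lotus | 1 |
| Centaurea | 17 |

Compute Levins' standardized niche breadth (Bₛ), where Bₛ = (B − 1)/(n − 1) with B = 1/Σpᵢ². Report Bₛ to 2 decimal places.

Proportions for Apis mellifera (n=104): 26/104=0.2500, 60/104=0.5769, 1/104=0.0096, 17/104=0.1635
Σpᵢ² = 0.2500² + 0.5769² + 0.0096² + 0.1635² = 0.062500 + 0.332814 + 0.000092 + 0.026732 = 0.422138
B = 1 / 0.422138 = 2.3689
Bₛ = (B − 1)/(n − 1) = (2.3689 − 1)/(4 − 1) = 1.3689/3 = 0.4563

0.46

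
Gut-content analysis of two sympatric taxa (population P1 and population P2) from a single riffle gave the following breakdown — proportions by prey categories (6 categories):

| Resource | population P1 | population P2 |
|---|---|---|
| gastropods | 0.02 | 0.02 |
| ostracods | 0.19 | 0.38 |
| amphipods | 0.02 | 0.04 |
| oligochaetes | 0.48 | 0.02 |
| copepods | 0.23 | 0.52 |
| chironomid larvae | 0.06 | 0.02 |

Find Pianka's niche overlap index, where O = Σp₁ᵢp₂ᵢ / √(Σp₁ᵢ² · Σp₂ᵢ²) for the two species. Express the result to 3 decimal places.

Σ p₁ᵢp₂ᵢ = 0.0004 + 0.0722 + 0.0008 + 0.0096 + 0.1196 + 0.0012 = 0.2038
Σp_1ᵢ² = 0.02² + 0.19² + 0.02² + 0.48² + 0.23² + 0.06² = 0.0004 + 0.0361 + 0.0004 + 0.2304 + 0.0529 + 0.0036 = 0.3238
Σp_2ᵢ² = 0.02² + 0.38² + 0.04² + 0.02² + 0.52² + 0.02² = 0.0004 + 0.1444 + 0.0016 + 0.0004 + 0.2704 + 0.0004 = 0.4176
O = 0.2038 / √(0.3238 × 0.4176) = 0.2038 / 0.367721 = 0.55422

0.554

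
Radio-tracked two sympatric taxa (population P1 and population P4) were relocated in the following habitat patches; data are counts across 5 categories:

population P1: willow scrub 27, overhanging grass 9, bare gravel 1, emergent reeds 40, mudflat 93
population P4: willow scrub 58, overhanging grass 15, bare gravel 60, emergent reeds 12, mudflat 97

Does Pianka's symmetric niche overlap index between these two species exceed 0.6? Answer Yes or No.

Yes

Proportions for population P1 (n=170): 27/170=0.1588, 9/170=0.0529, 1/170=0.0059, 40/170=0.2353, 93/170=0.5471
Proportions for population P4 (n=242): 58/242=0.2397, 15/242=0.0620, 60/242=0.2479, 12/242=0.0496, 97/242=0.4008
Σ p₁ᵢp₂ᵢ = 0.038064 + 0.003280 + 0.001463 + 0.011671 + 0.219278 = 0.273756
Σp_1ᵢ² = 0.1588² + 0.0529² + 0.0059² + 0.2353² + 0.5471² = 0.025217 + 0.002798 + 0.000035 + 0.055366 + 0.299318 = 0.382734
Σp_2ᵢ² = 0.2397² + 0.0620² + 0.2479² + 0.0496² + 0.4008² = 0.057456 + 0.003844 + 0.061454 + 0.002460 + 0.160641 = 0.285855
O = 0.273756 / √(0.382734 × 0.285855) = 0.273756 / 0.3307664 = 0.8276
O = 0.8276 > 0.6 → Yes.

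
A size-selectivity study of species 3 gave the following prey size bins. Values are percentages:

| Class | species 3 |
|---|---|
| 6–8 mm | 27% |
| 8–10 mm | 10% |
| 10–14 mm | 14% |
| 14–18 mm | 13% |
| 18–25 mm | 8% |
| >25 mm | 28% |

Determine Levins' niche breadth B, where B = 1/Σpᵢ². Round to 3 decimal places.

4.897

Convert percentages to proportions (divide by 100).
Σpᵢ² = 0.27² + 0.10² + 0.14² + 0.13² + 0.08² + 0.28² = 0.0729 + 0.0100 + 0.0196 + 0.0169 + 0.0064 + 0.0784 = 0.2042
B = 1 / 0.2042 = 4.89716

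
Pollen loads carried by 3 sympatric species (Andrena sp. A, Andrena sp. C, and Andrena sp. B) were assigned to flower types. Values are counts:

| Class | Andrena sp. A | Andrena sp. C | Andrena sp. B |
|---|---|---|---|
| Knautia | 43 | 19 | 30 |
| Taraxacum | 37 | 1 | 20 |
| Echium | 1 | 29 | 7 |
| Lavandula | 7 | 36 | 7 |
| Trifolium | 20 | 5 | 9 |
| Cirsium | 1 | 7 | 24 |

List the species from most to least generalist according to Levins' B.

Andrena sp. B > Andrena sp. C > Andrena sp. A

Proportions for Andrena sp. A (n=109): 43/109=0.3945, 37/109=0.3394, 1/109=0.0092, 7/109=0.0642, 20/109=0.1835, 1/109=0.0092
Proportions for Andrena sp. C (n=97): 19/97=0.1959, 1/97=0.0103, 29/97=0.2990, 36/97=0.3711, 5/97=0.0515, 7/97=0.0722
Proportions for Andrena sp. B (n=97): 30/97=0.3093, 20/97=0.2062, 7/97=0.0722, 7/97=0.0722, 9/97=0.0928, 24/97=0.2474
Σp_Aᵢ² = 0.3945² + 0.3394² + 0.0092² + 0.0642² + 0.1835² + 0.0092² = 0.155630 + 0.115192 + 0.000085 + 0.004122 + 0.033672 + 0.000085 = 0.308786
B_A = 1 / 0.308786 = 3.2385
Σp_Cᵢ² = 0.1959² + 0.0103² + 0.2990² + 0.3711² + 0.0515² + 0.0722² = 0.038377 + 0.000106 + 0.089401 + 0.137715 + 0.002652 + 0.005213 = 0.273464
B_C = 1 / 0.273464 = 3.6568
Σp_Bᵢ² = 0.3093² + 0.2062² + 0.0722² + 0.0722² + 0.0928² + 0.2474² = 0.095666 + 0.042518 + 0.005213 + 0.005213 + 0.008612 + 0.061207 = 0.218429
B_B = 1 / 0.218429 = 4.5781
Ranking by B (broadest → narrowest): Andrena sp. B (4.58) > Andrena sp. C (3.66) > Andrena sp. A (3.24)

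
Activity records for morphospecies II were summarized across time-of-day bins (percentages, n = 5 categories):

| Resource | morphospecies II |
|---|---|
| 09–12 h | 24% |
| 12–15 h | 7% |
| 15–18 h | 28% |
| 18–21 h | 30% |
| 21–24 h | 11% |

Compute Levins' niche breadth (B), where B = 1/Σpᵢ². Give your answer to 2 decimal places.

Convert percentages to proportions (divide by 100).
Σpᵢ² = 0.24² + 0.07² + 0.28² + 0.30² + 0.11² = 0.0576 + 0.0049 + 0.0784 + 0.0900 + 0.0121 = 0.2430
B = 1 / 0.2430 = 4.1152

4.12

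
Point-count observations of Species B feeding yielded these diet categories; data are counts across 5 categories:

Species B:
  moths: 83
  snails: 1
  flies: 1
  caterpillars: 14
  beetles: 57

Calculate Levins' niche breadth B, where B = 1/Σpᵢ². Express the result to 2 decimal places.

2.35

Proportions for Species B (n=156): 83/156=0.5321, 1/156=0.0064, 1/156=0.0064, 14/156=0.0897, 57/156=0.3654
Σpᵢ² = 0.5321² + 0.0064² + 0.0064² + 0.0897² + 0.3654² = 0.283130 + 0.000041 + 0.000041 + 0.008046 + 0.133517 = 0.424775
B = 1 / 0.424775 = 2.3542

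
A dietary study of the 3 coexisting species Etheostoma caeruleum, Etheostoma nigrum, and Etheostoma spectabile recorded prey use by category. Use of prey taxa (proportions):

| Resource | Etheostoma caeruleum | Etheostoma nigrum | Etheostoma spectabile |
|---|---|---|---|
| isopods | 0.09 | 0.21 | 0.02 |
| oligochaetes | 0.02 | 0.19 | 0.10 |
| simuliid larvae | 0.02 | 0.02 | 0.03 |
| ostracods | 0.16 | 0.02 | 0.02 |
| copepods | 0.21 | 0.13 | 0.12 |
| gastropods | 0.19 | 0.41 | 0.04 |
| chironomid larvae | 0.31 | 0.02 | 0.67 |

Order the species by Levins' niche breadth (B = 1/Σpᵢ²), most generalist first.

Σp_caerᵢ² = 0.09² + 0.02² + 0.02² + 0.16² + 0.21² + 0.19² + 0.31² = 0.0081 + 0.0004 + 0.0004 + 0.0256 + 0.0441 + 0.0361 + 0.0961 = 0.2108
B_caer = 1 / 0.2108 = 4.7438
Σp_nigrᵢ² = 0.21² + 0.19² + 0.02² + 0.02² + 0.13² + 0.41² + 0.02² = 0.0441 + 0.0361 + 0.0004 + 0.0004 + 0.0169 + 0.1681 + 0.0004 = 0.2664
B_nigr = 1 / 0.2664 = 3.7538
Σp_specᵢ² = 0.02² + 0.10² + 0.03² + 0.02² + 0.12² + 0.04² + 0.67² = 0.0004 + 0.0100 + 0.0009 + 0.0004 + 0.0144 + 0.0016 + 0.4489 = 0.4766
B_spec = 1 / 0.4766 = 2.0982
Ranking by B (broadest → narrowest): Etheostoma caeruleum (4.74) > Etheostoma nigrum (3.75) > Etheostoma spectabile (2.10)

Etheostoma caeruleum > Etheostoma nigrum > Etheostoma spectabile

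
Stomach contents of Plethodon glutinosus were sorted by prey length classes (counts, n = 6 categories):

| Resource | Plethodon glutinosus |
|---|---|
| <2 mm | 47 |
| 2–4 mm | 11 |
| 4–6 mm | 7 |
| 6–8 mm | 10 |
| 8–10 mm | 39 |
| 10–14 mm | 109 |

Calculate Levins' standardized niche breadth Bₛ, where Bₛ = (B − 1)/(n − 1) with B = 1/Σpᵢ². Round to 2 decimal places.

Proportions for Plethodon glutinosus (n=223): 47/223=0.2108, 11/223=0.0493, 7/223=0.0314, 10/223=0.0448, 39/223=0.1749, 109/223=0.4888
Σpᵢ² = 0.2108² + 0.0493² + 0.0314² + 0.0448² + 0.1749² + 0.4888² = 0.044437 + 0.002430 + 0.000986 + 0.002007 + 0.030590 + 0.238925 = 0.319375
B = 1 / 0.319375 = 3.1311
Bₛ = (B − 1)/(n − 1) = (3.1311 − 1)/(6 − 1) = 2.1311/5 = 0.4262

0.43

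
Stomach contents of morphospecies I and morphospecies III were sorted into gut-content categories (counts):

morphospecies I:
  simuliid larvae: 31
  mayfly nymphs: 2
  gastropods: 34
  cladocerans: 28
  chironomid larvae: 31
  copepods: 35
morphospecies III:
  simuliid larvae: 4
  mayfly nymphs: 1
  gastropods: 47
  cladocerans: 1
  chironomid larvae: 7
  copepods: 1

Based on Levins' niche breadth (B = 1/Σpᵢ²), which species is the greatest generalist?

Proportions for morphospecies I (n=161): 31/161=0.1925, 2/161=0.0124, 34/161=0.2112, 28/161=0.1739, 31/161=0.1925, 35/161=0.2174
Proportions for morphospecies III (n=61): 4/61=0.0656, 1/61=0.0164, 47/61=0.7705, 1/61=0.0164, 7/61=0.1148, 1/61=0.0164
Σp_Iᵢ² = 0.1925² + 0.0124² + 0.2112² + 0.1739² + 0.1925² + 0.2174² = 0.037056 + 0.000154 + 0.044605 + 0.030241 + 0.037056 + 0.047263 = 0.196375
B_I = 1 / 0.196375 = 5.0923
Σp_IIIᵢ² = 0.0656² + 0.0164² + 0.7705² + 0.0164² + 0.1148² + 0.0164² = 0.004303 + 0.000269 + 0.593670 + 0.000269 + 0.013179 + 0.000269 = 0.611959
B_III = 1 / 0.611959 = 1.6341
Highest B → broadest niche (most generalist): morphospecies I (B = 5.09).

morphospecies I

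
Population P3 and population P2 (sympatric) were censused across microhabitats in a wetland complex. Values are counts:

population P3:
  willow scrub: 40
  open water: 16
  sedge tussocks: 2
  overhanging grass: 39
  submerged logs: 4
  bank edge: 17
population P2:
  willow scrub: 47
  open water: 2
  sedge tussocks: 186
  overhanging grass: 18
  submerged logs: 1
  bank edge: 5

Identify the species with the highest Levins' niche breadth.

Proportions for population P3 (n=118): 40/118=0.3390, 16/118=0.1356, 2/118=0.0169, 39/118=0.3305, 4/118=0.0339, 17/118=0.1441
Proportions for population P2 (n=259): 47/259=0.1815, 2/259=0.0077, 186/259=0.7181, 18/259=0.0695, 1/259=0.0039, 5/259=0.0193
Σp_P3ᵢ² = 0.3390² + 0.1356² + 0.0169² + 0.3305² + 0.0339² + 0.1441² = 0.114921 + 0.018387 + 0.000286 + 0.109230 + 0.001149 + 0.020765 = 0.264738
B_P3 = 1 / 0.264738 = 3.7773
Σp_P2ᵢ² = 0.1815² + 0.0077² + 0.7181² + 0.0695² + 0.0039² + 0.0193² = 0.032942 + 0.000059 + 0.515668 + 0.004830 + 0.000015 + 0.000372 = 0.553886
B_P2 = 1 / 0.553886 = 1.8054
Highest B → broadest niche (most generalist): population P3 (B = 3.78).

population P3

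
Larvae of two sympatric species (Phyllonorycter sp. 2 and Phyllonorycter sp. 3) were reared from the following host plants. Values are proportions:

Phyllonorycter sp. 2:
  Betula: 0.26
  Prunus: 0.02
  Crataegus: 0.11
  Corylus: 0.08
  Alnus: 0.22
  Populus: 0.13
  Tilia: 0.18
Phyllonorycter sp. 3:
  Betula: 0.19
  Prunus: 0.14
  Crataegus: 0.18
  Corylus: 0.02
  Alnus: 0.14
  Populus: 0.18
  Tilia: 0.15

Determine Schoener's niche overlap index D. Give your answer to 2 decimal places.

0.76

Σ|p₁ᵢ − p₂ᵢ| = 0.07 + 0.12 + 0.07 + 0.06 + 0.08 + 0.05 + 0.03 = 0.48
D = 1 − ½ × 0.48 = 1 − 0.240 = 0.7600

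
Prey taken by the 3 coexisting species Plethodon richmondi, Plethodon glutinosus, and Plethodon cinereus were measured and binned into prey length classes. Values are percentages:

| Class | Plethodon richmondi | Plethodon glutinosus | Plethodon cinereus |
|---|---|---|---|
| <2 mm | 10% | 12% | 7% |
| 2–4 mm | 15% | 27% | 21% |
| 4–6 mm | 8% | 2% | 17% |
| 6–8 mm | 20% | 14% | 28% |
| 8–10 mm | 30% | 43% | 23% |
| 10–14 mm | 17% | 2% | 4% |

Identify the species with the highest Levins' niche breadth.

Plethodon richmondi

Convert percentages to proportions (divide by 100).
Σp_richᵢ² = 0.10² + 0.15² + 0.08² + 0.20² + 0.30² + 0.17² = 0.0100 + 0.0225 + 0.0064 + 0.0400 + 0.0900 + 0.0289 = 0.1978
B_rich = 1 / 0.1978 = 5.0556
Σp_glutᵢ² = 0.12² + 0.27² + 0.02² + 0.14² + 0.43² + 0.02² = 0.0144 + 0.0729 + 0.0004 + 0.0196 + 0.1849 + 0.0004 = 0.2926
B_glut = 1 / 0.2926 = 3.4176
Σp_cineᵢ² = 0.07² + 0.21² + 0.17² + 0.28² + 0.23² + 0.04² = 0.0049 + 0.0441 + 0.0289 + 0.0784 + 0.0529 + 0.0016 = 0.2108
B_cine = 1 / 0.2108 = 4.7438
Highest B → broadest niche (most generalist): Plethodon richmondi (B = 5.06).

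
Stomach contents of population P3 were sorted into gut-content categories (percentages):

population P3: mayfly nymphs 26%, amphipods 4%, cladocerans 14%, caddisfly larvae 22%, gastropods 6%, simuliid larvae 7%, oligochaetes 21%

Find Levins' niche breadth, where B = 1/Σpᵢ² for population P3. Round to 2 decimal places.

5.27

Convert percentages to proportions (divide by 100).
Σpᵢ² = 0.26² + 0.04² + 0.14² + 0.22² + 0.06² + 0.07² + 0.21² = 0.0676 + 0.0016 + 0.0196 + 0.0484 + 0.0036 + 0.0049 + 0.0441 = 0.1898
B = 1 / 0.1898 = 5.2687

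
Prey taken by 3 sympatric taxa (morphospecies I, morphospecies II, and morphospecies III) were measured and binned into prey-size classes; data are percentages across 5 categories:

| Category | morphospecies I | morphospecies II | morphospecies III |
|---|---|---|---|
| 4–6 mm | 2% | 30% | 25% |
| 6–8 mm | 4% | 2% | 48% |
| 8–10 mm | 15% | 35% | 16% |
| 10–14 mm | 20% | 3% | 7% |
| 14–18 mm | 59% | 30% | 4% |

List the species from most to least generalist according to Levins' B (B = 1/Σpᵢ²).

Convert percentages to proportions (divide by 100).
Σp_Iᵢ² = 0.02² + 0.04² + 0.15² + 0.20² + 0.59² = 0.0004 + 0.0016 + 0.0225 + 0.0400 + 0.3481 = 0.4126
B_I = 1 / 0.4126 = 2.4237
Σp_IIᵢ² = 0.30² + 0.02² + 0.35² + 0.03² + 0.30² = 0.0900 + 0.0004 + 0.1225 + 0.0009 + 0.0900 = 0.3038
B_II = 1 / 0.3038 = 3.2916
Σp_IIIᵢ² = 0.25² + 0.48² + 0.16² + 0.07² + 0.04² = 0.0625 + 0.2304 + 0.0256 + 0.0049 + 0.0016 = 0.3250
B_III = 1 / 0.3250 = 3.0769
Ranking by B (broadest → narrowest): morphospecies II (3.29) > morphospecies III (3.08) > morphospecies I (2.42)

morphospecies II > morphospecies III > morphospecies I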